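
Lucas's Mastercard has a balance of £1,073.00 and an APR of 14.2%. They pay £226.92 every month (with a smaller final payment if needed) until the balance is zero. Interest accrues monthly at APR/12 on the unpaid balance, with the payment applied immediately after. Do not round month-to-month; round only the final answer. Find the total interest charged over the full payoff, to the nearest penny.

Monthly rate r = 14.2%/12 = 1.18333% = 0.0118333.
Payoff takes n = ⌈−ln(1 − rB₀/P)/ln(1+r)⌉ = ⌈4.895⌉ = 5 payments; the last is £203.15.
Total paid = 4·£226.92 + £203.15 = £1,110.83.
Total interest = total paid − principal = £1,110.83 − £1,073.00 = £37.83.

£37.83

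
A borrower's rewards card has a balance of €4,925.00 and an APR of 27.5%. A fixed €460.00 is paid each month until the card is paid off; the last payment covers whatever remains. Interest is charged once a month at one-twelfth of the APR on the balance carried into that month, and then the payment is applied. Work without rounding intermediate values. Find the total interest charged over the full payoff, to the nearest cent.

€791.48

Monthly rate r = 27.5%/12 = 2.29167% = 0.0229167.
Payoff takes n = ⌈−ln(1 − rB₀/P)/ln(1+r)⌉ = ⌈12.424⌉ = 13 payments; the last is €196.48.
Total paid = 12·€460.00 + €196.48 = €5,716.48.
Total interest = total paid − principal = €5,716.48 − €4,925.00 = €791.48.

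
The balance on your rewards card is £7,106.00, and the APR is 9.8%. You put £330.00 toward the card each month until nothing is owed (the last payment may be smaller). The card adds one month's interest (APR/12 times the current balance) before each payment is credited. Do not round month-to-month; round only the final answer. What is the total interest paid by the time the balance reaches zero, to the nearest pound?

£741

Monthly rate r = 9.8%/12 = 0.816667% = 0.00816667.
Payoff takes n = ⌈−ln(1 − rB₀/P)/ln(1+r)⌉ = ⌈23.779⌉ = 24 payments; the last is £257.42.
Total paid = 23·£330.00 + £257.42 = £7,847.42.
Total interest = total paid − principal = £7,847.42 − £7,106.00 = £741.42.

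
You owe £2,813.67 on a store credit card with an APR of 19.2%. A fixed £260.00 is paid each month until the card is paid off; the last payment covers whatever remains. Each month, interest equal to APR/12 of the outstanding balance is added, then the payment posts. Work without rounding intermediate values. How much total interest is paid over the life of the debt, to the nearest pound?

Monthly rate r = 19.2%/12 = 1.6% = 0.016.
Payoff takes n = ⌈−ln(1 − rB₀/P)/ln(1+r)⌉ = ⌈11.978⌉ = 12 payments; the last is £254.32.
Total paid = 11·£260.00 + £254.32 = £3,114.32.
Total interest = total paid − principal = £3,114.32 − £2,813.67 = £300.65.

£301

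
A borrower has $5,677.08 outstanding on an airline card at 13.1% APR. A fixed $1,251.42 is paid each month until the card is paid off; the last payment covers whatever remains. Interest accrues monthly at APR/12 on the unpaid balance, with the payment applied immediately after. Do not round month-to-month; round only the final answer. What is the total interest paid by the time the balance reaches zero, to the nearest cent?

Monthly rate r = 13.1%/12 = 1.09167% = 0.0109167.
Payoff takes n = ⌈−ln(1 − rB₀/P)/ln(1+r)⌉ = ⌈4.678⌉ = 5 payments; the last is $850.00.
Total paid = 4·$1,251.42 + $850.00 = $5,855.68.
Total interest = total paid − principal = $5,855.68 − $5,677.08 = $178.60.

$178.60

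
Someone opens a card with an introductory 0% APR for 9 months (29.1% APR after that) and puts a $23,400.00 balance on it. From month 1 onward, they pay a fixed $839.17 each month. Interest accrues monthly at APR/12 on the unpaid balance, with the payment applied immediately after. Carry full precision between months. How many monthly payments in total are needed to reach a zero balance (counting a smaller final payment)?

Promo months 1–9 at r₀ = 0%/12 = 0; months 10+ at r₁ = 29.1%/12 = 0.02425.
After month 9 (no interest yet): B = $23,400.00 − 9·$839.17 = $15,847.47.
Then at r₁ with $839.17/mo: n₂ = −ln(1 − r₁·B/P)/ln(1+r₁) ≈ 25.56 → 26 more payments.

35 payments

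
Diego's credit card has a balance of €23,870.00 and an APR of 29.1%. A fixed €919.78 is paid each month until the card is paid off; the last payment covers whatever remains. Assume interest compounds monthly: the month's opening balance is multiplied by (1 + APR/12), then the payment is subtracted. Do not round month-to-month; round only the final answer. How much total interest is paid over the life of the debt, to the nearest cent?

Monthly rate r = 29.1%/12 = 2.425% = 0.02425.
Payoff takes n = ⌈−ln(1 − rB₀/P)/ln(1+r)⌉ = ⌈41.420⌉ = 42 payments; the last is €389.01.
Total paid = 41·€919.78 + €389.01 = €38,099.99.
Total interest = total paid − principal = €38,099.99 − €23,870.00 = €14,229.99.

€14,229.99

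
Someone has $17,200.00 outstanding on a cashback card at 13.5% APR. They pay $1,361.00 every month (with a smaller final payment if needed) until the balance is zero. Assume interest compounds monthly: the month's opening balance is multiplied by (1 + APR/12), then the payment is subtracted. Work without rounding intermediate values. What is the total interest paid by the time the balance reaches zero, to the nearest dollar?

Monthly rate r = 13.5%/12 = 1.125% = 0.01125.
Payoff takes n = ⌈−ln(1 − rB₀/P)/ln(1+r)⌉ = ⌈13.708⌉ = 14 payments; the last is $965.28.
Total paid = 13·$1,361.00 + $965.28 = $18,658.28.
Total interest = total paid − principal = $18,658.28 − $17,200.00 = $1,458.28.

$1,458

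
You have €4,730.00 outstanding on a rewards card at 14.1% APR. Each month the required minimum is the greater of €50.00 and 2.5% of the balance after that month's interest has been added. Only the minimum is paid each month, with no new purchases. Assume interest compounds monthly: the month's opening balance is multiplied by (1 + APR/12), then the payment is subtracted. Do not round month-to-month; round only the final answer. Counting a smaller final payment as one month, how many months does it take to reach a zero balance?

Monthly rate r = 14.1%/12 = 1.175% = 0.01175.
While 2.5% of the post-interest balance exceeds €50.00, each month B ← (B·(1+r))·(1 − 0.025), i.e. B shrinks by the factor (1+r)·0.975 = 0.98646.
This holds for months 1–64. Entering month 65 the balance is €1,976.25; 2.5% of the post-interest balance is now below €50.00, so the flat €50.00 minimum applies from here.
From month 65 a fixed €50.00 at rate r clears €1,976.25 in 54 more payments. Total: 64 + 54 = 118 months.

118 months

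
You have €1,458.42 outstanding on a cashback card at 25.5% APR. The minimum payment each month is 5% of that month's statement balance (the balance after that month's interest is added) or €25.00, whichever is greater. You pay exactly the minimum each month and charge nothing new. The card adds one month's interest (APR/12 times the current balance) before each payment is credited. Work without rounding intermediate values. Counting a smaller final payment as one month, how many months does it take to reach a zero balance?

62 months

Monthly rate r = 25.5%/12 = 2.125% = 0.02125.
While 5% of the post-interest balance exceeds €25.00, each month B ← (B·(1+r))·(1 − 0.05), i.e. B shrinks by the factor (1+r)·0.95 = 0.97019.
This holds for months 1–37. Entering month 38 the balance is €475.93; 5% of the post-interest balance is now below €25.00, so the flat €25.00 minimum applies from here.
From month 38 a fixed €25.00 at rate r clears €475.93 in 25 more payments. Total: 37 + 25 = 62 months.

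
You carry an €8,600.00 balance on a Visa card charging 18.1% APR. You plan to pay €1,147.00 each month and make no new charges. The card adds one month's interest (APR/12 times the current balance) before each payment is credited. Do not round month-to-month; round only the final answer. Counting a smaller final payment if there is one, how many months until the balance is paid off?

Monthly rate r = 18.1%/12 = 1.50833% = 0.0150833.
Recurrence: B ← B·(1+r) − €1,147.00.
Month 1: interest €129.72; balance after payment €7,582.72.
Month 2: interest €114.37; balance after payment €6,550.09.
Closed form: n = −ln(1 − rB₀/P)/ln(1+r) = −ln(0.88691)/ln(1.01508) ≈ 8.017, so the balance reaches zero during payment 9.

9 payments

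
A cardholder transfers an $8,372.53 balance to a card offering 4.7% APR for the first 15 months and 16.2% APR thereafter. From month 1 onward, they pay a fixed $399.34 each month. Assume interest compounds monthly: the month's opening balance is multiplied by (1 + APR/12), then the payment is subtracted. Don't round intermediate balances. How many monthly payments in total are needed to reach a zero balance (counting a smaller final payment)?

23 months

Promo months 1–15 at r₀ = 4.7%/12 = 0.00391667; months 16+ at r₁ = 16.2%/12 = 0.0135.
After month 15: iterate B ← B·(1+r₀) − $399.34 for 15 months → $2,720.98.
Then at r₁ with $399.34/mo: n₂ = −ln(1 − r₁·B/P)/ln(1+r₁) ≈ 7.20 → 8 more payments.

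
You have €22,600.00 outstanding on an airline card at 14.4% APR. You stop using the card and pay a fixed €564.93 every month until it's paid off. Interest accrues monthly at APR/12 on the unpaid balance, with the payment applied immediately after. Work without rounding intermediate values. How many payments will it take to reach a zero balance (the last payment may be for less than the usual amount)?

55 payments

Monthly rate r = 14.4%/12 = 1.2% = 0.012.
Recurrence: B ← B·(1+r) − €564.93.
Month 1: interest €271.20; balance after payment €22,306.27.
Month 2: interest €267.68; balance after payment €22,009.02.
Closed form: n = −ln(1 − rB₀/P)/ln(1+r) = −ln(0.51994)/ln(1.012) ≈ 54.830, so the balance reaches zero during payment 55.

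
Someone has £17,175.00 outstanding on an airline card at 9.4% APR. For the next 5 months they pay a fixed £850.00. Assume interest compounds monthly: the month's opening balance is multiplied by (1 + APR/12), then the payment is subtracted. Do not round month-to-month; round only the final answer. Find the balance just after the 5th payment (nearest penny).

Monthly rate r = 9.4%/12 = 0.783333% = 0.00783333.
Each month: B ← B·(1+r) − £850.00.
Month 1: interest £134.54; balance after payment £16,459.54.
Month 2: interest £128.93; balance after payment £15,738.47.
Month 3: interest £123.28; balance after payment £15,011.76.
Month 4: interest £117.59; balance after payment £14,279.35.
Month 5: interest £111.85; balance after payment £13,541.20.

£13,541.20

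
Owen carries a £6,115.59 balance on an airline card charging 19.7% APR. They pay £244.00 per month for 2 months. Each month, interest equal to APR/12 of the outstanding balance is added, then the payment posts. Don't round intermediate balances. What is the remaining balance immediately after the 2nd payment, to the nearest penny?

Monthly rate r = 19.7%/12 = 1.64167% = 0.0164167.
Each month: B ← B·(1+r) − £244.00.
Month 1: interest £100.40; balance after payment £5,971.99.
Month 2: interest £98.04; balance after payment £5,826.03.

£5,826.03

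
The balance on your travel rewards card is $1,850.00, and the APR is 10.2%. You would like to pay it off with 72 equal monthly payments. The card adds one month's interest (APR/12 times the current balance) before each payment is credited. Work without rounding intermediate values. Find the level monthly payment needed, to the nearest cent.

$34.46

Monthly rate r = 10.2%/12 = 0.85% = 0.0085.
Level-payment amortization: P = B₀·r / (1 − (1+r)^(−n)) = 1850.00·0.0085 / (1 − 1.0085^(−72)).
Denominator 1 − (1+r)^(−72) = 0.456330441.
P = 15.725 / 0.456330441 ≈ 34.46.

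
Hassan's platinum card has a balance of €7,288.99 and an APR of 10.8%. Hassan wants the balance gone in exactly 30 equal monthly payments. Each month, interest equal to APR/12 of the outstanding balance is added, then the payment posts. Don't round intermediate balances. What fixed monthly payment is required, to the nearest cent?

€278.33

Monthly rate r = 10.8%/12 = 0.9% = 0.009.
Level-payment amortization: P = B₀·r / (1 − (1+r)^(−n)) = 7288.99·0.009 / (1 − 1.009^(−30)).
Denominator 1 − (1+r)^(−30) = 0.23569797.
P = 65.6009 / 0.23569797 ≈ 278.33.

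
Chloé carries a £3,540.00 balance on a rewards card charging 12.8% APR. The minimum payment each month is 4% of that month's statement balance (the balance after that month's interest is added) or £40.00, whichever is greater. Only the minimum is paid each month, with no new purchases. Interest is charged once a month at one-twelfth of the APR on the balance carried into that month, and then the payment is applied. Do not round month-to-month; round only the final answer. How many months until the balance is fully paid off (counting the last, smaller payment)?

Monthly rate r = 12.8%/12 = 1.06667% = 0.0106667.
While 4% of the post-interest balance exceeds £40.00, each month B ← (B·(1+r))·(1 − 0.04), i.e. B shrinks by the factor (1+r)·0.96 = 0.97024.
This holds for months 1–43. Entering month 44 the balance is £965.62; 4% of the post-interest balance is now below £40.00, so the flat £40.00 minimum applies from here.
From month 44 a fixed £40.00 at rate r clears £965.62 in 29 more payments. Total: 43 + 29 = 72 months.

72 months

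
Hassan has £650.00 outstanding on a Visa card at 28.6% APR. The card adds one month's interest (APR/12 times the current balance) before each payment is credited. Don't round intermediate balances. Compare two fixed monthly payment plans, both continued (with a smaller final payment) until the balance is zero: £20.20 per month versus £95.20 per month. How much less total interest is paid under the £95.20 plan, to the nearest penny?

Monthly rate r = 28.6%/12 = 2.38333% = 0.0238333.
At £20.20/mo: n = ⌈−ln(1 − rB₀/P)/ln(1+r)⌉ = 62 payments (last £16.82); total interest = total paid − £650.00 = £599.02.
At £95.20/mo: 8 payments (last £51.73); total interest £68.13.
Interest saved = £599.02 − £68.13 = £530.89.

£530.89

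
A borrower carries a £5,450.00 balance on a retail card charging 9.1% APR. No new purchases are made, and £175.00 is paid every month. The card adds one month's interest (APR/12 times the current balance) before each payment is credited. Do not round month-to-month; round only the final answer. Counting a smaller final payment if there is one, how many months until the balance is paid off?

Monthly rate r = 9.1%/12 = 0.758333% = 0.00758333.
Recurrence: B ← B·(1+r) − £175.00.
Month 1: interest £41.33; balance after payment £5,316.33.
Month 2: interest £40.32; balance after payment £5,181.64.
Closed form: n = −ln(1 − rB₀/P)/ln(1+r) = −ln(0.76383)/ln(1.00758) ≈ 35.661, so the balance reaches zero during payment 36.

36 months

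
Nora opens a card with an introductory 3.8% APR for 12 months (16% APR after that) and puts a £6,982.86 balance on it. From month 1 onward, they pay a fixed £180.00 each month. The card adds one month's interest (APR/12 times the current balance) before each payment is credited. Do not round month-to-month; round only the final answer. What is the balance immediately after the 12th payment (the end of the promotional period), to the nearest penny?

£5,054.86

Promo months 1–12 at r₀ = 3.8%/12 = 0.00316667; months 13+ at r₁ = 16%/12 = 0.0133333.
After month 12: iterate B ← B·(1+r₀) − £180.00 for 12 months → £5,054.86.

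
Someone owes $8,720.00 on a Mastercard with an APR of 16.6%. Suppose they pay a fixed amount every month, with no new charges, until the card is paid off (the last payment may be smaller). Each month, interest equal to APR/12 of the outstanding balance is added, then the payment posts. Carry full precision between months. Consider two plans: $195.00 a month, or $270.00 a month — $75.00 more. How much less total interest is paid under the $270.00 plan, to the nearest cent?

Monthly rate r = 16.6%/12 = 1.38333% = 0.0138333.
At $195.00/mo: n = ⌈−ln(1 − rB₀/P)/ln(1+r)⌉ = 71 payments (last $31.48); total interest = total paid − $8,720.00 = $4,961.48.
At $270.00/mo: 44 payments (last $24.06); total interest $2,914.06.
Interest saved = $4,961.48 − $2,914.06 = $2,047.42.

$2,047.42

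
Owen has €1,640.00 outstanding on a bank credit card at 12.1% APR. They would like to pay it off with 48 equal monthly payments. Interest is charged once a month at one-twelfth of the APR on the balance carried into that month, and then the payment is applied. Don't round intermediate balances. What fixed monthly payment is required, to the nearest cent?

Monthly rate r = 12.1%/12 = 1.00833% = 0.0100833.
Level-payment amortization: P = B₀·r / (1 − (1+r)^(−n)) = 1640.00·0.0100833 / (1 − 1.01008^(−48)).
Denominator 1 − (1+r)^(−48) = 0.382191113.
P = 16.5367 / 0.382191113 ≈ 43.27.

€43.27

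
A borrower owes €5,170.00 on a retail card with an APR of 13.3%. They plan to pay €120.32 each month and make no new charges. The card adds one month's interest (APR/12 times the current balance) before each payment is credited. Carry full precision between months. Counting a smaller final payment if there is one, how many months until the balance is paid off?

Monthly rate r = 13.3%/12 = 1.10833% = 0.0110833.
Recurrence: B ← B·(1+r) − €120.32.
Month 1: interest €57.30; balance after payment €5,106.98.
Month 2: interest €56.60; balance after payment €5,043.26.
Closed form: n = −ln(1 − rB₀/P)/ln(1+r) = −ln(0.52376)/ln(1.01108) ≈ 58.673, so the balance reaches zero during payment 59.

59 months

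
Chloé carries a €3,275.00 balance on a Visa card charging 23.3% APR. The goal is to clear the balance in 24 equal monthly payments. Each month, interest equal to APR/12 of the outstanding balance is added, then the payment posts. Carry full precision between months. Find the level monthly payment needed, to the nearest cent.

€172.01

Monthly rate r = 23.3%/12 = 1.94167% = 0.0194167.
Level-payment amortization: P = B₀·r / (1 − (1+r)^(−n)) = 3275.00·0.0194167 / (1 − 1.01942^(−24)).
Denominator 1 − (1+r)^(−24) = 0.369683773.
P = 63.5896 / 0.369683773 ≈ 172.01.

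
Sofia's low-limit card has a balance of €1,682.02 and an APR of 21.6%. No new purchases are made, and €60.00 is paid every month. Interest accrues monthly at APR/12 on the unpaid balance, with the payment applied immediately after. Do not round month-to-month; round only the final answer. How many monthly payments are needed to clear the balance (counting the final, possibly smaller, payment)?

Monthly rate r = 21.6%/12 = 1.8% = 0.018.
Recurrence: B ← B·(1+r) − €60.00.
Month 1: interest €30.28; balance after payment €1,652.30.
Month 2: interest €29.74; balance after payment €1,622.04.
Closed form: n = −ln(1 − rB₀/P)/ln(1+r) = −ln(0.49539)/ln(1.018) ≈ 39.372, so the balance reaches zero during payment 40.

40 months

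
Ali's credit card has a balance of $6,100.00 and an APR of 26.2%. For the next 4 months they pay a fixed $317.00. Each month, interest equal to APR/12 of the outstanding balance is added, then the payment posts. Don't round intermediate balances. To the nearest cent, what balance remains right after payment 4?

$5,340.30

Monthly rate r = 26.2%/12 = 2.18333% = 0.0218333.
Each month: B ← B·(1+r) − $317.00.
Month 1: interest $133.18; balance after payment $5,916.18.
Month 2: interest $129.17; balance after payment $5,728.35.
Month 3: interest $125.07; balance after payment $5,536.42.
Month 4: interest $120.88; balance after payment $5,340.30.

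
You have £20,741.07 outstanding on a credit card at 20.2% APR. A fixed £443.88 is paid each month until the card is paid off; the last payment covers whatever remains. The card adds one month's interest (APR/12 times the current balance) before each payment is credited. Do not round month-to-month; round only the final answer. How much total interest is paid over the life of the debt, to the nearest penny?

Monthly rate r = 20.2%/12 = 1.68333% = 0.0168333.
Payoff takes n = ⌈−ln(1 − rB₀/P)/ln(1+r)⌉ = ⌈92.519⌉ = 93 payments; the last is £231.08.
Total paid = 92·£443.88 + £231.08 = £41,068.04.
Total interest = total paid − principal = £41,068.04 − £20,741.07 = £20,326.97.

£20,326.97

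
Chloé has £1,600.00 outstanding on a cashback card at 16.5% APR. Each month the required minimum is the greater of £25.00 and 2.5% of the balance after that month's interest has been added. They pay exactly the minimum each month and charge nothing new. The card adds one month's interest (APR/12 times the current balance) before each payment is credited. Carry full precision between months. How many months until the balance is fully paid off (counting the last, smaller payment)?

99 months

Monthly rate r = 16.5%/12 = 1.375% = 0.01375.
While 2.5% of the post-interest balance exceeds £25.00, each month B ← (B·(1+r))·(1 − 0.025), i.e. B shrinks by the factor (1+r)·0.975 = 0.98841.
This holds for months 1–42. Entering month 43 the balance is £980.42; 2.5% of the post-interest balance is now below £25.00, so the flat £25.00 minimum applies from here.
From month 43 a fixed £25.00 at rate r clears £980.42 in 57 more payments. Total: 42 + 57 = 99 months.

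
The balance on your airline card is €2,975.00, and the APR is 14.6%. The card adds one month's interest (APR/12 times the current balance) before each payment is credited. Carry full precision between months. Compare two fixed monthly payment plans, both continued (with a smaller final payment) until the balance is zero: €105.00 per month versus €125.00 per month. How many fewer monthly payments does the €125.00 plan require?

Monthly rate r = 14.6%/12 = 1.21667% = 0.0121667.
At €105.00/mo: n = ⌈−ln(1 − rB₀/P)/ln(1+r)⌉ = 35 payments (last €100.10); total interest = total paid − €2,975.00 = €695.10.
At €125.00/mo: 29 payments (last €33.94); total interest €558.94.
Payments saved = 35 − 29 = 6.

6 fewer payments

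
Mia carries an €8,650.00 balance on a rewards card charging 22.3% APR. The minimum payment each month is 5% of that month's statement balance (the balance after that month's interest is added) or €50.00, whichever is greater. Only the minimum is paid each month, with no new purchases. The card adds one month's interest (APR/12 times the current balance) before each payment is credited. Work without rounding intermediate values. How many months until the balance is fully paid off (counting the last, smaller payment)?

Monthly rate r = 22.3%/12 = 1.85833% = 0.0185833.
While 5% of the post-interest balance exceeds €50.00, each month B ← (B·(1+r))·(1 − 0.05), i.e. B shrinks by the factor (1+r)·0.95 = 0.96765.
This holds for months 1–67. Entering month 68 the balance is €955.58; 5% of the post-interest balance is now below €50.00, so the flat €50.00 minimum applies from here.
From month 68 a fixed €50.00 at rate r clears €955.58 in 24 more payments. Total: 67 + 24 = 91 months.

91 months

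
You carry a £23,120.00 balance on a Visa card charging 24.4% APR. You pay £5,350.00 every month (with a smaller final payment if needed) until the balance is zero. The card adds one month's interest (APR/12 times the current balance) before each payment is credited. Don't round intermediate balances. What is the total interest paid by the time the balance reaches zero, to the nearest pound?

Monthly rate r = 24.4%/12 = 2.03333% = 0.0203333.
Payoff takes n = ⌈−ln(1 − rB₀/P)/ln(1+r)⌉ = ⌈4.569⌉ = 5 payments; the last is £3,057.91.
Total paid = 4·£5,350.00 + £3,057.91 = £24,457.91.
Total interest = total paid − principal = £24,457.91 − £23,120.00 = £1,337.91.

£1,338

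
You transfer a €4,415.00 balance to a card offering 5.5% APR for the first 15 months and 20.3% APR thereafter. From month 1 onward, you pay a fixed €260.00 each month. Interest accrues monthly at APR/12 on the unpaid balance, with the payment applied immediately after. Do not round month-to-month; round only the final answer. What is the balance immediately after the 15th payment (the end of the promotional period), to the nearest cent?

Promo months 1–15 at r₀ = 5.5%/12 = 0.00458333; months 16+ at r₁ = 20.3%/12 = 0.0169167.
After month 15: iterate B ← B·(1+r₀) − €260.00 for 15 months → €700.82.

€700.82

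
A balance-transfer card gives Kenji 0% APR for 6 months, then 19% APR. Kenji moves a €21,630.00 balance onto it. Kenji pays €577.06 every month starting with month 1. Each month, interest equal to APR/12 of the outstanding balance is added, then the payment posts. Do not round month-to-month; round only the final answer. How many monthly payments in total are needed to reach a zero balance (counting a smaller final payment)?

50 payments

Promo months 1–6 at r₀ = 0%/12 = 0; months 7+ at r₁ = 19%/12 = 0.0158333.
After month 6 (no interest yet): B = €21,630.00 − 6·€577.06 = €18,167.64.
Then at r₁ with €577.06/mo: n₂ = −ln(1 − r₁·B/P)/ln(1+r₁) ≈ 43.93 → 44 more payments.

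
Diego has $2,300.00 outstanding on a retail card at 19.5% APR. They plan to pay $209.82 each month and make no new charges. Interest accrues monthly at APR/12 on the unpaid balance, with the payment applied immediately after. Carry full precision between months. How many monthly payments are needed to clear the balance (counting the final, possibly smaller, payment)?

13 payments

Monthly rate r = 19.5%/12 = 1.625% = 0.01625.
Recurrence: B ← B·(1+r) − $209.82.
Month 1: interest $37.38; balance after payment $2,127.55.
Month 2: interest $34.57; balance after payment $1,952.31.
Closed form: n = −ln(1 − rB₀/P)/ln(1+r) = −ln(0.82187)/ln(1.01625) ≈ 12.170, so the balance reaches zero during payment 13.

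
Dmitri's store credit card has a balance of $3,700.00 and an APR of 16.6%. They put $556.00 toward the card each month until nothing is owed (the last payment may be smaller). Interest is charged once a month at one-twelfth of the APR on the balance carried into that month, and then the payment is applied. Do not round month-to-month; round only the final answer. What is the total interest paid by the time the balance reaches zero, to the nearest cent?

Monthly rate r = 16.6%/12 = 1.38333% = 0.0138333.
Payoff takes n = ⌈−ln(1 − rB₀/P)/ln(1+r)⌉ = ⌈7.029⌉ = 8 payments; the last is $16.43.
Total paid = 7·$556.00 + $16.43 = $3,908.43.
Total interest = total paid − principal = $3,908.43 − $3,700.00 = $208.43.

$208.43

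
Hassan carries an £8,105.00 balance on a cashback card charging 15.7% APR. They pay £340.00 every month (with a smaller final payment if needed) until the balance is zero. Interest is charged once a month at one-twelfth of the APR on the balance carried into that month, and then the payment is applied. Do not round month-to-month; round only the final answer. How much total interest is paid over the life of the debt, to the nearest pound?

Monthly rate r = 15.7%/12 = 1.30833% = 0.0130833.
Payoff takes n = ⌈−ln(1 − rB₀/P)/ln(1+r)⌉ = ⌈28.757⌉ = 29 payments; the last is £257.78.
Total paid = 28·£340.00 + £257.78 = £9,777.78.
Total interest = total paid − principal = £9,777.78 − £8,105.00 = £1,672.78.

£1,673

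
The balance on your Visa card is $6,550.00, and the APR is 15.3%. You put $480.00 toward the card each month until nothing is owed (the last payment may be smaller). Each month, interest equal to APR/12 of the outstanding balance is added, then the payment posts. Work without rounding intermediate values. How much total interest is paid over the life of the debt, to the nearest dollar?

Monthly rate r = 15.3%/12 = 1.275% = 0.01275.
Payoff takes n = ⌈−ln(1 − rB₀/P)/ln(1+r)⌉ = ⌈15.087⌉ = 16 payments; the last is $41.94.
Total paid = 15·$480.00 + $41.94 = $7,241.94.
Total interest = total paid − principal = $7,241.94 − $6,550.00 = $691.94.

$692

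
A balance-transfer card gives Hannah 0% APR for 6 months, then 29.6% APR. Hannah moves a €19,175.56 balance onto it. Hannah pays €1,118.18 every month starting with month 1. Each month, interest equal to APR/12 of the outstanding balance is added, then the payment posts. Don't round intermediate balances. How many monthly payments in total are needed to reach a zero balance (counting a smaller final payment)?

Promo months 1–6 at r₀ = 0%/12 = 0; months 7+ at r₁ = 29.6%/12 = 0.0246667.
After month 6 (no interest yet): B = €19,175.56 − 6·€1,118.18 = €12,466.48.
Then at r₁ with €1,118.18/mo: n₂ = −ln(1 − r₁·B/P)/ln(1+r₁) ≈ 13.20 → 14 more payments.

20 months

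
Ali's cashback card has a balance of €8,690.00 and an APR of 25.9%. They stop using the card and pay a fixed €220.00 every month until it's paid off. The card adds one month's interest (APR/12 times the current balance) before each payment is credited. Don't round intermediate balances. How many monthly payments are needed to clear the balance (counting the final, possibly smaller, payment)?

Monthly rate r = 25.9%/12 = 2.15833% = 0.0215833.
Recurrence: B ← B·(1+r) − €220.00.
Month 1: interest €187.56; balance after payment €8,657.56.
Month 2: interest €186.86; balance after payment €8,624.42.
Closed form: n = −ln(1 − rB₀/P)/ln(1+r) = −ln(0.14746)/ln(1.02158) ≈ 89.643, so the balance reaches zero during payment 90.

90 payments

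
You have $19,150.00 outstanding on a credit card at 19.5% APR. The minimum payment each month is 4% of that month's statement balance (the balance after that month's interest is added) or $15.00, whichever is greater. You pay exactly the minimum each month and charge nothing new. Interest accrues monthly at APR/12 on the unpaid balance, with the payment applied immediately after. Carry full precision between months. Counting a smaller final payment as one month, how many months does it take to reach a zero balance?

Monthly rate r = 19.5%/12 = 1.625% = 0.01625.
While 4% of the post-interest balance exceeds $15.00, each month B ← (B·(1+r))·(1 − 0.04), i.e. B shrinks by the factor (1+r)·0.96 = 0.9756.
This holds for months 1–160. Entering month 161 the balance is $367.84; 4% of the post-interest balance is now below $15.00, so the flat $15.00 minimum applies from here.
From month 161 a fixed $15.00 at rate r clears $367.84 in 32 more payments. Total: 160 + 32 = 192 months.

192 months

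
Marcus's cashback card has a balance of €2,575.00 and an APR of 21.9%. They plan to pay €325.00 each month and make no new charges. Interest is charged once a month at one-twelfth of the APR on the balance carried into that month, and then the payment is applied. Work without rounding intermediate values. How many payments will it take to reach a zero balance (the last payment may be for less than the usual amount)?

9 months

Monthly rate r = 21.9%/12 = 1.825% = 0.01825.
Recurrence: B ← B·(1+r) − €325.00.
Month 1: interest €46.99; balance after payment €2,296.99.
Month 2: interest €41.92; balance after payment €2,013.91.
Closed form: n = −ln(1 − rB₀/P)/ln(1+r) = −ln(0.8554)/ln(1.01825) ≈ 8.636, so the balance reaches zero during payment 9.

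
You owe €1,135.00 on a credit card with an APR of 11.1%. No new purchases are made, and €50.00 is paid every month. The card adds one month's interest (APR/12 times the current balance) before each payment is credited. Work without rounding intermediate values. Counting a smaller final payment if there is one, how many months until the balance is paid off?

26 payments

Monthly rate r = 11.1%/12 = 0.925% = 0.00925.
Recurrence: B ← B·(1+r) − €50.00.
Month 1: interest €10.50; balance after payment €1,095.50.
Month 2: interest €10.13; balance after payment €1,055.63.
Closed form: n = −ln(1 − rB₀/P)/ln(1+r) = −ln(0.79002)/ln(1.00925) ≈ 25.598, so the balance reaches zero during payment 26.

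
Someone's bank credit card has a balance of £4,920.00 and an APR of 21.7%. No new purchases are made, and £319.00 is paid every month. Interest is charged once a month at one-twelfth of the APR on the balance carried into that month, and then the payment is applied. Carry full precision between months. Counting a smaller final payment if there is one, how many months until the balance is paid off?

Monthly rate r = 21.7%/12 = 1.80833% = 0.0180833.
Recurrence: B ← B·(1+r) − £319.00.
Month 1: interest £88.97; balance after payment £4,689.97.
Month 2: interest £84.81; balance after payment £4,455.78.
Closed form: n = −ln(1 − rB₀/P)/ln(1+r) = −ln(0.7211)/ln(1.01808) ≈ 18.245, so the balance reaches zero during payment 19.

19 months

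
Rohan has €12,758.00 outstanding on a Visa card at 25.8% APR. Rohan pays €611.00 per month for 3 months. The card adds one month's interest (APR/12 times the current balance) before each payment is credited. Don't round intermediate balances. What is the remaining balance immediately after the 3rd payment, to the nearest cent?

Monthly rate r = 25.8%/12 = 2.15% = 0.0215.
Each month: B ← B·(1+r) − €611.00.
Month 1: interest €274.30; balance after payment €12,421.30.
Month 2: interest €267.06; balance after payment €12,077.35.
Month 3: interest €259.66; balance after payment €11,726.02.

€11,726.02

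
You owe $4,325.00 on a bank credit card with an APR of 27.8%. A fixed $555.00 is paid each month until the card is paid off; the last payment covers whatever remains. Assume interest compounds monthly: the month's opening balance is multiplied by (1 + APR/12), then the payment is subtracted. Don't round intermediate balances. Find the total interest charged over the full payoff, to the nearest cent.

$501.22

Monthly rate r = 27.8%/12 = 2.31667% = 0.0231667.
Payoff takes n = ⌈−ln(1 − rB₀/P)/ln(1+r)⌉ = ⌈8.693⌉ = 9 payments; the last is $386.22.
Total paid = 8·$555.00 + $386.22 = $4,826.22.
Total interest = total paid − principal = $4,826.22 − $4,325.00 = $501.22.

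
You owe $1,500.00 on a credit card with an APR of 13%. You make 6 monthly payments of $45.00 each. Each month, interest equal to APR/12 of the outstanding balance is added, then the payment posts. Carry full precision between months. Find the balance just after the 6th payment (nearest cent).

Monthly rate r = 13%/12 = 1.08333% = 0.0108333.
Each month: B ← B·(1+r) − $45.00.
Month 1: interest $16.25; balance after payment $1,471.25.
Month 2: interest $15.94; balance after payment $1,442.19.
Month 3: interest $15.62; balance after payment $1,412.81.
Month 4: interest $15.31; balance after payment $1,383.12.
Month 5: interest $14.98; balance after payment $1,353.10.
Month 6: interest $14.66; balance after payment $1,322.76.

$1,322.76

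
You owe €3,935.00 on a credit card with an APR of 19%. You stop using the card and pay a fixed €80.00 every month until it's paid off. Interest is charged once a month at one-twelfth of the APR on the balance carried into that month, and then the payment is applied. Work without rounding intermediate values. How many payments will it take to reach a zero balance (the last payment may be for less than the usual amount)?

97 months

Monthly rate r = 19%/12 = 1.58333% = 0.0158333.
Recurrence: B ← B·(1+r) − €80.00.
Month 1: interest €62.30; balance after payment €3,917.30.
Month 2: interest €62.02; balance after payment €3,899.33.
Closed form: n = −ln(1 − rB₀/P)/ln(1+r) = −ln(0.2212)/ln(1.01583) ≈ 96.039, so the balance reaches zero during payment 97.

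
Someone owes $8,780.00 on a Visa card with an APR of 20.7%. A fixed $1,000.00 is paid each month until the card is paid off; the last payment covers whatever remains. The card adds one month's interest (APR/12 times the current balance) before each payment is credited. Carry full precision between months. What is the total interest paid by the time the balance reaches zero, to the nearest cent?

Monthly rate r = 20.7%/12 = 1.725% = 0.01725.
Payoff takes n = ⌈−ln(1 − rB₀/P)/ln(1+r)⌉ = ⌈9.603⌉ = 10 payments; the last is $604.63.
Total paid = 9·$1,000.00 + $604.63 = $9,604.63.
Total interest = total paid − principal = $9,604.63 − $8,780.00 = $824.63.

$824.63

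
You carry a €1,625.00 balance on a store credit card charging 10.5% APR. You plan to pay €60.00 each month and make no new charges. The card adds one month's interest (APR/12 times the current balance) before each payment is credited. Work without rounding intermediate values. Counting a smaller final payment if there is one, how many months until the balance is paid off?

Monthly rate r = 10.5%/12 = 0.875% = 0.00875.
Recurrence: B ← B·(1+r) − €60.00.
Month 1: interest €14.22; balance after payment €1,579.22.
Month 2: interest €13.82; balance after payment €1,533.04.
Closed form: n = −ln(1 − rB₀/P)/ln(1+r) = −ln(0.76302)/ln(1.00875) ≈ 31.046, so the balance reaches zero during payment 32.

32 months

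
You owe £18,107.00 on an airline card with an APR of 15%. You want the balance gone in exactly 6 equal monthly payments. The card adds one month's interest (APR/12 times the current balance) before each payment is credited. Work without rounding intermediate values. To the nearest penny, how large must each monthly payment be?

Monthly rate r = 15%/12 = 1.25% = 0.0125.
Level-payment amortization: P = B₀·r / (1 − (1+r)^(−n)) = 18107.00·0.0125 / (1 − 1.0125^(−6)).
Denominator 1 − (1+r)^(−6) = 0.071825124.
P = 226.338 / 0.071825124 ≈ 3151.23.

£3,151.23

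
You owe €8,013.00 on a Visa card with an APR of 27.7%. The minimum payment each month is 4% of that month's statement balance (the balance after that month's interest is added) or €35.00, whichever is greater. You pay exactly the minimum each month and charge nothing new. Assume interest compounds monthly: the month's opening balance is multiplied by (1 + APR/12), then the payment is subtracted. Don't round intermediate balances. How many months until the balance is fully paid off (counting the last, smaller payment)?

161 months

Monthly rate r = 27.7%/12 = 2.30833% = 0.0230833.
While 4% of the post-interest balance exceeds €35.00, each month B ← (B·(1+r))·(1 − 0.04), i.e. B shrinks by the factor (1+r)·0.96 = 0.98216.
This holds for months 1–125. Entering month 126 the balance is €844.45; 4% of the post-interest balance is now below €35.00, so the flat €35.00 minimum applies from here.
From month 126 a fixed €35.00 at rate r clears €844.45 in 36 more payments. Total: 125 + 36 = 161 months.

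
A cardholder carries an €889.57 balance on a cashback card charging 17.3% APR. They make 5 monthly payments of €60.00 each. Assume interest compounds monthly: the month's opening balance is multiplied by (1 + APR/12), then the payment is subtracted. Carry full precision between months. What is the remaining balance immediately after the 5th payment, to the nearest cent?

€646.79

Monthly rate r = 17.3%/12 = 1.44167% = 0.0144167.
Each month: B ← B·(1+r) − €60.00.
Month 1: interest €12.82; balance after payment €842.39.
Month 2: interest €12.14; balance after payment €794.54.
Month 3: interest €11.45; balance after payment €745.99.
Month 4: interest €10.75; balance after payment €696.75.
Month 5: interest €10.04; balance after payment €646.79.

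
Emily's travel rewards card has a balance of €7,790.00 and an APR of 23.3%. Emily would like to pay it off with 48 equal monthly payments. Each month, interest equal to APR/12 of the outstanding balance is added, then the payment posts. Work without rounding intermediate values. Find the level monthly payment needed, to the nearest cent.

Monthly rate r = 23.3%/12 = 1.94167% = 0.0194167.
Level-payment amortization: P = B₀·r / (1 − (1+r)^(−n)) = 7790.00·0.0194167 / (1 − 1.01942^(−48)).
Denominator 1 − (1+r)^(−48) = 0.602701455.
P = 151.256 / 0.602701455 ≈ 250.96.

€250.96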